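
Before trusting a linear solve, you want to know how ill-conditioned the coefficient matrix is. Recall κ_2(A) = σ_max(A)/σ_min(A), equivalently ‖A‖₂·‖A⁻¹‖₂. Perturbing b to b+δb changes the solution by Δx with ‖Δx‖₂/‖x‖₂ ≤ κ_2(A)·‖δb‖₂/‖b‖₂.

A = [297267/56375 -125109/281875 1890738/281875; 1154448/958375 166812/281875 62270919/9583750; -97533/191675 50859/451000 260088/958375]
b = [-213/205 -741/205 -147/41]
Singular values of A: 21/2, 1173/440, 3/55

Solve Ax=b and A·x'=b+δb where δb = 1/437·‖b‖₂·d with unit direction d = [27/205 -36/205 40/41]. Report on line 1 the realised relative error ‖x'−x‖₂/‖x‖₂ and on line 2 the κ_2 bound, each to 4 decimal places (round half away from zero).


σ_max = 21/2, σ_min = 3/55
condition number: (21/2) ÷ (3/55) = 192.5000
perturbation bound = 192.5000·1/437 = 0.4405
solve Ax = b  →  x = [14.4070 52.4849 -8.0075]
‖b‖₂ = 5.1962 and ‖x‖₂ = 55.0123
with δb = [0.0016 -0.0021 0.0116], A·Δx = δb → ‖Δx‖ = 0.2180
dividing the unrounded norms, ‖Δx‖/‖x‖ = 0.0040
tightness: 0.0040 against a bound of 0.4405 (unrounded ratio ≈ 0.0090)

0.0040
0.4405


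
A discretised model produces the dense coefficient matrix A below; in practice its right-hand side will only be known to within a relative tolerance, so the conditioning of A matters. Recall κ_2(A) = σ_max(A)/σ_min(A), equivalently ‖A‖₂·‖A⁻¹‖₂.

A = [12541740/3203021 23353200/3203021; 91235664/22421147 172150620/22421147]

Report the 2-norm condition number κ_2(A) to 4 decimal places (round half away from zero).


form AᵀA = [19062322538256/597750098449 35740635540480/597750098449; 35740635540480/597750098449 67014341888400/597750098449] with trace 297843129504/2068339441 and determinant 324000000/2068339441
char-poly roots: 144 and 2250000/2068339441
κ_2(A) = √(λ_max/λ_min) = √(144 / (2250000/2068339441)) = 363.8320

363.8320


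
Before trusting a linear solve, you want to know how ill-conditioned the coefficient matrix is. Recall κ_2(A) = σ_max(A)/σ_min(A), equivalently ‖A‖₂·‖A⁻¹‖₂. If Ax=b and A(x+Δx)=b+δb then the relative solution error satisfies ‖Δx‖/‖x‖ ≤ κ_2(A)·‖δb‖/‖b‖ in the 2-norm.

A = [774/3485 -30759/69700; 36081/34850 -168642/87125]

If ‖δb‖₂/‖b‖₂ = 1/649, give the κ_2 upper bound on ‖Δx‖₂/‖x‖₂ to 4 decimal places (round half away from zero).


AᵀA = [810081/722500 -3796767/1806250; -3796767/1806250 284767929/72250000]; tr = 1265661/250000, det = 729/1000000
λ_max, λ_min = (1265661/250000 ± √1601715516921/62500000000)/2 = 81/16, 9/62500
so κ_2 = √((81/16) / (9/62500)) = 187.5000
perturbation bound = 187.5000·1/649 = 0.2889

0.2889


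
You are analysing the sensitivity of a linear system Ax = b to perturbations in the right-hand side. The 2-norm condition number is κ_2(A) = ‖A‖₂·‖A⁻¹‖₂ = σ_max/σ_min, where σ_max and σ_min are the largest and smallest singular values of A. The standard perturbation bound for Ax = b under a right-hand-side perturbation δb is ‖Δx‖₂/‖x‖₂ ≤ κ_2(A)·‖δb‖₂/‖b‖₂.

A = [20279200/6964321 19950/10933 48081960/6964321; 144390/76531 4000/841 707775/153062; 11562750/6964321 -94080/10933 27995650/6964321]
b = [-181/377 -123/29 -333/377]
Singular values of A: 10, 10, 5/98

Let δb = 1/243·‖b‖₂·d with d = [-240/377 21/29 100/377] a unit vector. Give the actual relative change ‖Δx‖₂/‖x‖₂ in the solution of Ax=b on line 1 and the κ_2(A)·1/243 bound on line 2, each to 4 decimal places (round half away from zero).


σ_max = 10, σ_min = 5/98
condition number: 10 ÷ (5/98) = 196.0000
κ_2(A)·‖δb‖/‖b‖ = 0.8066
solve Ax = b  →  x = [54.1668 -0.1345 -22.8796]
‖b‖ = 4.3589, ‖x‖ = 58.8009
re-solving with b+δb shifts x by Δx of norm 0.3516
realised ‖Δx‖/‖x‖ = 0.0060
tightness: 0.0060 against a bound of 0.8066 (unrounded ratio ≈ 0.0074)

0.0060
0.8066


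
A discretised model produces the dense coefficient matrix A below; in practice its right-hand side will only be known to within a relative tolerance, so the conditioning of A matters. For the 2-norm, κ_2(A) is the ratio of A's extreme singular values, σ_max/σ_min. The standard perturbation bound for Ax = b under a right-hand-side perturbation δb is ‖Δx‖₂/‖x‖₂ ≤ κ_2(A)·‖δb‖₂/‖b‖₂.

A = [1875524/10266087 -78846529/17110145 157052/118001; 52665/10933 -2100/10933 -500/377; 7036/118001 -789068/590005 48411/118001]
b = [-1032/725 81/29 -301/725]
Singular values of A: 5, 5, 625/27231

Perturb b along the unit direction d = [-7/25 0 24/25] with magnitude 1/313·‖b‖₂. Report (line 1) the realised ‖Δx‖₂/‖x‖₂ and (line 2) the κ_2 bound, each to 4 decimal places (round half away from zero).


from the listed singular values, σ₁ = 5, σ_n = 625/27231
κ = σ_max/σ_min = 5/(625/27231) = 217.8480
κ_2(A)·‖δb‖/‖b‖ = 0.6960
solve Ax = b  →  x = [0.5268 0.2631 -0.2308]
‖b‖ = 3.1623, ‖x‖ = 0.6325
δb = ε·‖b‖·d = [-0.0028 0.0000 0.0097]; solving A·Δx = δb gives ‖Δx‖ = 0.4402
dividing the unrounded norms, ‖Δx‖/‖x‖ = 0.6960
so the bound is sharp here: realised error equals the bound

0.6960
0.6960


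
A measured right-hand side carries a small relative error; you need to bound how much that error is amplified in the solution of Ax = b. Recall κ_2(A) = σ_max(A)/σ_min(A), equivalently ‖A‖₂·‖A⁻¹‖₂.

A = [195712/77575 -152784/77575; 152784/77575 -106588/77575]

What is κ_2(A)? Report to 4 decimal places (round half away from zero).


form AᵀA = [2465845504/240715225 -1847464128/240715225; -1847464128/240715225 1388158096/240715225] with trace 154160144/9628609 and determinant 1638400/9628609
eigenvalues of AᵀA: λ = (tr ± √(tr²−4·det))/2 = 16, 102400/9628609
so κ_2 = √(16 / (102400/9628609)) = 38.7875

38.7875


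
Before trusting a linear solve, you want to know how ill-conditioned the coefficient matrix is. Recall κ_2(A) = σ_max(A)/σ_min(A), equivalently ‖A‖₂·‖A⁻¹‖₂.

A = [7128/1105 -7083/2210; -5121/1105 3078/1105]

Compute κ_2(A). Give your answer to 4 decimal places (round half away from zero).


AᵀA = [3081321/48841 -1640250/48841; -1640250/48841 3522609/195364]; tr = 54837/676, det = 6561/676
eigenvalues of AᵀA: λ = (tr ± √(tr²−4·det))/2 = 81, 81/676
so κ_2 = √(81 / (81/676)) = 26.0000

26.0000


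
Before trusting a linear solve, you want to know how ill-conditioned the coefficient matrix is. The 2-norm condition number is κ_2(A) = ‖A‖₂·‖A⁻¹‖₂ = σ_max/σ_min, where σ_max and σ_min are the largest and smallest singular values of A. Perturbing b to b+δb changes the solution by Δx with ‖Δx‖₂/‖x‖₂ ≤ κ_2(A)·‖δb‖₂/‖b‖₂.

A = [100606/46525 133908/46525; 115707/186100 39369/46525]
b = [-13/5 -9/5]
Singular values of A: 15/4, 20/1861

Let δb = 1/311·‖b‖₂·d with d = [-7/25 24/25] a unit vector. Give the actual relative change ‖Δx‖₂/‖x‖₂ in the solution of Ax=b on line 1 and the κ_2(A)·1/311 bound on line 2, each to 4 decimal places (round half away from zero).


from the listed singular values, σ₁ = 15/4, σ_n = 20/1861
condition number: (15/4) ÷ (20/1861) = 348.9375
worst-case relative error ≤ 348.9375 × 1/311 = 1.1220
solve Ax = b  →  x = [73.9600 -56.4700]
‖b‖₂ = 3.1623 and ‖x‖₂ = 93.0534
re-solving with b+δb shifts x by Δx of norm 0.9461
realised ‖Δx‖/‖x‖ = 0.0102
so the bound overstates the realised error by a factor of ≈ 110.3478 (computed from the unrounded values)

0.0102
1.1220


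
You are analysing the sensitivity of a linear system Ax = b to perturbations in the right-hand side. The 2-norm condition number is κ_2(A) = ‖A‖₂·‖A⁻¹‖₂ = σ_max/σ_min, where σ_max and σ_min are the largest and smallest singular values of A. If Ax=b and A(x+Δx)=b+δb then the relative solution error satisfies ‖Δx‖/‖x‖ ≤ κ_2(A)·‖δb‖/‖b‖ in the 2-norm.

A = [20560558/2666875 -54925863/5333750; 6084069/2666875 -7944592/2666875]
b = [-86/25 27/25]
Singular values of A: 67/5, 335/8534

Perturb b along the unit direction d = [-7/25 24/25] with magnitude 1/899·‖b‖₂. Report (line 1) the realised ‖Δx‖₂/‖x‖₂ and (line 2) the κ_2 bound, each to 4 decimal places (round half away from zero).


from the listed singular values, σ₁ = 67/5, σ_n = 335/8534
condition number: (67/5) ÷ (335/8534) = 341.3600
κ_2(A)·‖δb‖/‖b‖ = 0.3797
solve Ax = b  →  x = [40.6251 30.7487]
‖b‖ = 3.6056, ‖x‖ = 50.9497
with δb = [-0.0011 0.0039], A·Δx = δb → ‖Δx‖ = 0.1022
dividing the unrounded norms, ‖Δx‖/‖x‖ = 0.0020
so the bound overstates the realised error by a factor of ≈ 189.3543 (computed from the unrounded values)

0.0020
0.3797


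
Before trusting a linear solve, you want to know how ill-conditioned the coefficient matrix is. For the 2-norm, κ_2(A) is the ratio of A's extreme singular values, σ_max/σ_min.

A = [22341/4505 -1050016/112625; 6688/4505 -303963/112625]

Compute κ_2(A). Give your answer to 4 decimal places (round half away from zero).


265.0000

M = AᵀA = [21753985/811801 -203930496/4059005; -203930496/4059005 1911883369/20295025]. tr(M)=8497346/70225, det(M)=14641/70225
solving λ² − 8497346/70225·λ + 14641/70225 = 0 gives λ = 121, 121/70225
so κ_2 = √(121 / (121/70225)) = 265.0000


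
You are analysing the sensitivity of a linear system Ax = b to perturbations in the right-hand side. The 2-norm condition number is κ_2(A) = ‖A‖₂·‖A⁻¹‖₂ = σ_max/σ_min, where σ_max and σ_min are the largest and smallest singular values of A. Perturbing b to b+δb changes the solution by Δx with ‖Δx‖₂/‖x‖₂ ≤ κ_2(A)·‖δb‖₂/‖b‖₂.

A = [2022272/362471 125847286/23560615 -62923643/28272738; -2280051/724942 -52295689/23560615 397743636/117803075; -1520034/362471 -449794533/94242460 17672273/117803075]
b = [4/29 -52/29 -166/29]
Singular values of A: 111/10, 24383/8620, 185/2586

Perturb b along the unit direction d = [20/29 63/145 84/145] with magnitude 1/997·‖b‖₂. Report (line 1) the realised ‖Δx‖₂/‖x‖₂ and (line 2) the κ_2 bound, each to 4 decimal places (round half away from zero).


0.0015
0.1556

largest singular value 111/10, smallest 185/2586
κ_2(A) = (111/10) / (185/2586) = 155.1600
κ_2(A)·‖δb‖/‖b‖ = 0.1556
solve Ax = b  →  x = [-40.2406 36.1076 -14.2789]
‖b‖ = 6.0000, ‖x‖ = 55.9191
re-solving with b+δb shifts x by Δx of norm 0.0841
relative error = 0.0015
so the bound overstates the realised error by a factor of ≈ 103.4504 (computed from the unrounded values)


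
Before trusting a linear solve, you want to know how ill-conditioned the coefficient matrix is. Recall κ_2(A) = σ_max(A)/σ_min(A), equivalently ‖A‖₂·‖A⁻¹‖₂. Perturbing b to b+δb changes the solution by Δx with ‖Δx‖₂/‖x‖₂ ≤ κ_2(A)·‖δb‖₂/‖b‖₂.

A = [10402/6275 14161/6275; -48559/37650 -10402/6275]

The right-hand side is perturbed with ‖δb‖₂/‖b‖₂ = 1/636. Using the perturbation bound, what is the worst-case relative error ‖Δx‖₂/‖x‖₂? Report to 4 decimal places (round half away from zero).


AᵀA = [250129369/56700900 27778541/4725075; 27778541/4725075 12349421/1575025]; tr = 27788341/2268036, det = 60025/2268036
solving λ² − 27788341/2268036·λ + 60025/2268036 = 0 gives λ = 49/4, 1225/567009
κ_2(A) = √(λ_max/λ_min) = √((49/4) / (1225/567009)) = 75.3000
κ_2(A)·‖δb‖/‖b‖ = 0.1184

0.1184


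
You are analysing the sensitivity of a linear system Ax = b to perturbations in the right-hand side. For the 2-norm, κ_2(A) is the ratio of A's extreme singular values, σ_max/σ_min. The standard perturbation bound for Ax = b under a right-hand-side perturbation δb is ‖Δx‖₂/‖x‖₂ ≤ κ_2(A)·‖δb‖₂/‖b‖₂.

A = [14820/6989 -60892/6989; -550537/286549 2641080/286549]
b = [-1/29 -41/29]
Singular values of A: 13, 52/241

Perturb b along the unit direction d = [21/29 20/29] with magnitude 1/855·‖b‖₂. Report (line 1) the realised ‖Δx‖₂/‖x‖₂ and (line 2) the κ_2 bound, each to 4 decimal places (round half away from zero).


0.0017
0.0705

largest singular value 13, smallest 52/241
κ = σ_max/σ_min = 13/(52/241) = 60.2500
worst-case relative error ≤ 60.2500 × 1/855 = 0.0705
solve Ax = b  →  x = [-4.5047 -1.0924]
2-norm of b is 1.4142; of x, 4.6353
δb = ε·‖b‖·d = [0.0012 0.0011]; solving A·Δx = δb gives ‖Δx‖ = 0.0077
dividing the unrounded norms, ‖Δx‖/‖x‖ = 0.0017
realised/bound (from unrounded values) ≈ 0.0235


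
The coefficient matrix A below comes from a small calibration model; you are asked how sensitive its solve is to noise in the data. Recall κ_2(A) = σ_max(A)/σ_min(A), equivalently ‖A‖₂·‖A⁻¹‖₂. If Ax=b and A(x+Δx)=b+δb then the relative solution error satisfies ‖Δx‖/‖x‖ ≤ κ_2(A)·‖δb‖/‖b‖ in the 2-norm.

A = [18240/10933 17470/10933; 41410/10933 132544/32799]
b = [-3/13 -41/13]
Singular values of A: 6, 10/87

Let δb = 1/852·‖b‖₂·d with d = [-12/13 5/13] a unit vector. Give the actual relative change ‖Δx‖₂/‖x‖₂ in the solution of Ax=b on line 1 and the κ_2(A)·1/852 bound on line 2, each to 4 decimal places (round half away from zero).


from the listed singular values, σ₁ = 6, σ_n = 10/87
κ = σ_max/σ_min = 6/(10/87) = 52.2000
perturbation bound = 52.2000·1/852 = 0.0613
solve Ax = b  →  x = [5.9552 -6.3621]
2-norm of b is 3.1623; of x, 8.7144
re-solving with b+δb shifts x by Δx of norm 0.0323
relative error = 0.0037
so the bound overstates the realised error by a factor of ≈ 16.5343 (computed from the unrounded values)

0.0037
0.0613


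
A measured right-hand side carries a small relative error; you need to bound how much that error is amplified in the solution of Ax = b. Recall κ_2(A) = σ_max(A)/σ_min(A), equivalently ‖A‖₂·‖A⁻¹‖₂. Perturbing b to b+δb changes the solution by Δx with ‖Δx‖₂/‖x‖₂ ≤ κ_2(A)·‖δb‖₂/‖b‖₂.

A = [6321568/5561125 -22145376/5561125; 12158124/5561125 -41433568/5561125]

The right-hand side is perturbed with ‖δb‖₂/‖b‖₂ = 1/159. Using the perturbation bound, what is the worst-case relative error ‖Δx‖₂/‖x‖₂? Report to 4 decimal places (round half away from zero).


form AᵀA = [5198123216/856086125 -17820012672/856086125; -17820012672/856086125 61097805824/856086125] with trace 13259185808/171217225 and determinant 239878144/4280430625
eigenvalues of AᵀA: λ = (tr ± √(tr²−4·det))/2 = 1936/25, 123904/171217225
κ_2(A) = √(λ_max/λ_min) = √((1936/25) / (123904/171217225)) = 327.1250
worst-case relative error ≤ 327.1250 × 1/159 = 2.0574

2.0574


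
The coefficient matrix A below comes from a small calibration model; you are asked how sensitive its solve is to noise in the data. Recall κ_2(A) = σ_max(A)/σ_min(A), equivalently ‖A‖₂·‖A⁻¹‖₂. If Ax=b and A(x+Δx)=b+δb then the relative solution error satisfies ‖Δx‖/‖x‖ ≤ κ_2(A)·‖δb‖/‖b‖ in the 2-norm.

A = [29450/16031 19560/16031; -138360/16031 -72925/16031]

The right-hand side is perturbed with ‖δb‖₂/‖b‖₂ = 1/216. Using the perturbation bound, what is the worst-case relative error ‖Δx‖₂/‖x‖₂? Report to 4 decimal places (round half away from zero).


AᵀA = [11904100/152881 6345000/152881; 6345000/152881 3391225/152881]; tr = 52925/529, det = 2500/529
eigenvalues of AᵀA: λ = (tr ± √(tr²−4·det))/2 = 100, 25/529
σ_max=√100=10, σ_min=√(25/529)=(5/23) → κ = 46.0000
κ_2(A)·‖δb‖/‖b‖ = 0.2130

0.2130


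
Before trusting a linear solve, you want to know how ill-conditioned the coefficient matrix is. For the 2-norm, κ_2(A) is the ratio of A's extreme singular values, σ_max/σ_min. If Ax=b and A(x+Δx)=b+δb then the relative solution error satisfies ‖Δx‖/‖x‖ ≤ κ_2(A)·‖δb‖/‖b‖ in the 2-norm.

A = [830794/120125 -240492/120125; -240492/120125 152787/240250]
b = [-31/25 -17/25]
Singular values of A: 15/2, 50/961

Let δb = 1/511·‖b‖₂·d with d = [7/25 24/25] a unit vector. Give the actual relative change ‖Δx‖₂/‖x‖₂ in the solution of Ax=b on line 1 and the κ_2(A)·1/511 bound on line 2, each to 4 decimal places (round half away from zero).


σ_max = 15/2, σ_min = 50/961
condition number: (15/2) ÷ (50/961) = 144.1500
κ_2(A)·‖δb‖/‖b‖ = 0.2821
solve Ax = b  →  x = [-5.5096 -18.4139]
2-norm of b is 1.4142; of x, 19.2205
re-solving with b+δb shifts x by Δx of norm 0.0532
dividing the unrounded norms, ‖Δx‖/‖x‖ = 0.0028
realised/bound (from unrounded values) ≈ 0.0098

0.0028
0.2821


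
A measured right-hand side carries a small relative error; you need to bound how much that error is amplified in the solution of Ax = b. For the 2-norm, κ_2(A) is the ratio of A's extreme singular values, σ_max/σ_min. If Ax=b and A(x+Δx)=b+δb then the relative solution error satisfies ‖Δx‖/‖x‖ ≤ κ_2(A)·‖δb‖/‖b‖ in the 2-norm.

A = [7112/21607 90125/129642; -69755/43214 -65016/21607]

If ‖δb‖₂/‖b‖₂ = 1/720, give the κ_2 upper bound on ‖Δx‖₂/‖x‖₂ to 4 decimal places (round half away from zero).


form AᵀA = [3014921/1110916 4237520/833187; 4237520/833187 95358361/9998244] with trace 211925/17298 and determinant 2401/138384
eigenvalues of AᵀA: λ = (tr ± √(tr²−4·det))/2 = 49/4, 49/34596
κ_2(A) = √(λ_max/λ_min) = √((49/4) / (49/34596)) = 93.0000
bound on ‖Δx‖/‖x‖: κ·ε = 93.0000·1/720 = 0.1292

0.1292


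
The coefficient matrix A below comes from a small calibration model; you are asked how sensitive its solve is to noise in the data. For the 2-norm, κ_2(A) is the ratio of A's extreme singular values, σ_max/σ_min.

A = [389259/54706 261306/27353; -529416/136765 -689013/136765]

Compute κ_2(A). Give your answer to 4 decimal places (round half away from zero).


160.9000

M = AᵀA = [16986814641/258888100 5661664047/64722025; 5661664047/64722025 7549341021/64722025]. tr(M)=1887367149/10355524, det(M)=13286025/10355524
λ_max, λ_min = (1887367149/10355524 ± √3561604420121379801/107236877314576)/2 = 729/4, 18225/2588881
κ = σ_max/σ_min = (27/2)/(135/1609) = 160.9000


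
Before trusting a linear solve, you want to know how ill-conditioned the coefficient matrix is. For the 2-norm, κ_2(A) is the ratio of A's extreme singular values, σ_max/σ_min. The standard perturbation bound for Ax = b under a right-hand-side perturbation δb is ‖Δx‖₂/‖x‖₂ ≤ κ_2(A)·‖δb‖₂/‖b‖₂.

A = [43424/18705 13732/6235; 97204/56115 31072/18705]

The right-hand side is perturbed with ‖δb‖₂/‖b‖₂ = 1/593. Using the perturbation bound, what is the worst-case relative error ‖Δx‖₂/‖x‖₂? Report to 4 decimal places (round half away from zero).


AᵀA = [1056776464/125955729 335480320/41985243; 335480320/41985243 106503184/13995081]; tr = 2396320/149769, det = 256/149769
solving λ² − 2396320/149769·λ + 256/149769 = 0 gives λ = 16, 16/149769
κ = σ_max/σ_min = 4/(4/387) = 387.0000
worst-case relative error ≤ 387.0000 × 1/593 = 0.6526

0.6526


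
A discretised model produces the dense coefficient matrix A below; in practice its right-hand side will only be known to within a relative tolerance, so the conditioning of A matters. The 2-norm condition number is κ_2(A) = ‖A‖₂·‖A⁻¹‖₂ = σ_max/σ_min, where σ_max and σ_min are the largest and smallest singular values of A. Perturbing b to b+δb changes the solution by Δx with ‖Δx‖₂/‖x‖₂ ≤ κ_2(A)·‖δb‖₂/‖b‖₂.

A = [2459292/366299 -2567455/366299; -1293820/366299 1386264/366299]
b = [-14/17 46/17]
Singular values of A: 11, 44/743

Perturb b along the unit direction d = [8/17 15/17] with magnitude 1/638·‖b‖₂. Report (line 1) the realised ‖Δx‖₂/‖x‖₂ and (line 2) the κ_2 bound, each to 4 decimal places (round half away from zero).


0.0022
0.2911

largest singular value 11, smallest 44/743
κ = σ_max/σ_min = 11/(44/743) = 185.7500
κ_2(A)·‖δb‖/‖b‖ = 0.2911
solve Ax = b  →  x = [24.3307 23.4232]
2-norm of b is 2.8284; of x, 33.7732
δb = ε·‖b‖·d = [0.0021 0.0039]; solving A·Δx = δb gives ‖Δx‖ = 0.0749
dividing the unrounded norms, ‖Δx‖/‖x‖ = 0.0022
so the bound overstates the realised error by a factor of ≈ 131.3470 (computed from the unrounded values)


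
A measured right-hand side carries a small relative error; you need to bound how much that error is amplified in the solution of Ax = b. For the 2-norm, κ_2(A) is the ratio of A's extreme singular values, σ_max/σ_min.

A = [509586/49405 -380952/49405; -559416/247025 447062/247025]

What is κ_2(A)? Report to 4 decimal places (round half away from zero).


AᵀA = [4048122276/36300625 -3035864832/36300625; -3035864832/36300625 2277201124/36300625]; tr = 253012936/1452025, det = 2108304/1452025
λ_max, λ_min = (253012936/1452025 ± √64003300542877696/2108376600625)/2 = 4356/25, 484/58081
κ = σ_max/σ_min = (66/5)/(22/241) = 144.6000

144.6000


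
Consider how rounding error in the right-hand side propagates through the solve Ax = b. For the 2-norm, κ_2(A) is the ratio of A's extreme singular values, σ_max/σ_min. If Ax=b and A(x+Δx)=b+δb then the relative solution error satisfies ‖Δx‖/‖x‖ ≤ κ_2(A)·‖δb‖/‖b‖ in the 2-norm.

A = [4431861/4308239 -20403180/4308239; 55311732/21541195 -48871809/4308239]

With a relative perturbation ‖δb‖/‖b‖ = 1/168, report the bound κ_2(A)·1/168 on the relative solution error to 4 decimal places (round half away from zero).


form AᵀA = [21008417129721/2745698710225 -18670441954752/549139742045; -18670441954752/549139742045 16596115201449/109827948409] with trace 259316655066/1633372225 and determinant 15752961/65334889
solving λ² − 259316655066/1633372225·λ + 15752961/65334889 = 0 gives λ = 3969/25, 99225/65334889
κ_2(A) = √(λ_max/λ_min) = √((3969/25) / (99225/65334889)) = 323.3200
bound on ‖Δx‖/‖x‖: κ·ε = 323.3200·1/168 = 1.9245

1.9245


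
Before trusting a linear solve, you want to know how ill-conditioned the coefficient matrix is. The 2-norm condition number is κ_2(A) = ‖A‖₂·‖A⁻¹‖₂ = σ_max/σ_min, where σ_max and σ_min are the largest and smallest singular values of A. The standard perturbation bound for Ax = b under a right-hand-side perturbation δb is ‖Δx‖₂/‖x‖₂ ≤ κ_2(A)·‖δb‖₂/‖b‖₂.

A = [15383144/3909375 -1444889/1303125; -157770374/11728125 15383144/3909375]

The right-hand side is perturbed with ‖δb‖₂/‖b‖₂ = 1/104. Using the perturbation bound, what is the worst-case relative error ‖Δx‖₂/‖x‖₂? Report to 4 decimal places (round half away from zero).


M = AᵀA = [43234017577636/220078265625 -4203274883416/73359421875; -4203274883416/73359421875 408688731721/24453140625]. tr(M)=75059545861/352125225, det(M)=113592964/352125225
λ_max, λ_min = (75059545861/352125225 ± √5633775429067534563721/123992174081300625)/2 = 5329/25, 21316/14085009
κ = σ_max/σ_min = (73/5)/(146/3753) = 375.3000
perturbation bound = 375.3000·1/104 = 3.6087

3.6087


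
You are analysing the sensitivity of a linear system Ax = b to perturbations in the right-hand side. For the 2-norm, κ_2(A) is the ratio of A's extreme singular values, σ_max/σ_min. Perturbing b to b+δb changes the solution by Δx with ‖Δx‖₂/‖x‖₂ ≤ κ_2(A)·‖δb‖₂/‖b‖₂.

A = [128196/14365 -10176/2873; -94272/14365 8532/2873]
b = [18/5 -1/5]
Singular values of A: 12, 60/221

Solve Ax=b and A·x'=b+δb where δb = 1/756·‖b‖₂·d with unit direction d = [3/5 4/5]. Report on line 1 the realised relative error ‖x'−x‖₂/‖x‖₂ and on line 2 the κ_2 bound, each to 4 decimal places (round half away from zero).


0.0024
0.0585

from the listed singular values, σ₁ = 12, σ_n = 60/221
condition number: 12 ÷ (60/221) = 44.2000
perturbation bound = 44.2000·1/756 = 0.0585
solve Ax = b  →  x = [3.0641 6.7038]
2-norm of b is 3.6056; of x, 7.3709
Δx = A⁻¹·δb where δb = 1/756·3.6056·d; ‖Δx‖ = 0.0176
dividing the unrounded norms, ‖Δx‖/‖x‖ = 0.0024
so the bound overstates the realised error by a factor of ≈ 24.5319 (computed from the unrounded values)


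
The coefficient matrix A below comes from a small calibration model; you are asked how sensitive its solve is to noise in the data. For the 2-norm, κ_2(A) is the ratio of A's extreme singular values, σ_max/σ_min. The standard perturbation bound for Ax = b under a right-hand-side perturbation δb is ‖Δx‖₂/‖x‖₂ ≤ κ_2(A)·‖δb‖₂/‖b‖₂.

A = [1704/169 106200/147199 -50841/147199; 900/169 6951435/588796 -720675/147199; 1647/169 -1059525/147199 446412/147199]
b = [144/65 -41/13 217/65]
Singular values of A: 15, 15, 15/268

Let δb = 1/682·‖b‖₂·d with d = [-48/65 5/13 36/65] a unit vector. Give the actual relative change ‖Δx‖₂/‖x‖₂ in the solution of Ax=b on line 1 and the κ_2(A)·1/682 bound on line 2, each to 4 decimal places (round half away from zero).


0.0075
0.3930

from the listed singular values, σ₁ = 15, σ_n = 15/268
condition number: 15 ÷ (15/268) = 268.0000
perturbation bound = 268.0000·1/682 = 0.3930
solve Ax = b  →  x = [0.1692 -7.1369 -16.3819]
‖b‖ = 5.0990, ‖x‖ = 17.8698
δb = ε·‖b‖·d = [-0.0055 0.0029 0.0041]; solving A·Δx = δb gives ‖Δx‖ = 0.1336
dividing the unrounded norms, ‖Δx‖/‖x‖ = 0.0075
tightness: 0.0075 against a bound of 0.3930 (unrounded ratio ≈ 0.0190)


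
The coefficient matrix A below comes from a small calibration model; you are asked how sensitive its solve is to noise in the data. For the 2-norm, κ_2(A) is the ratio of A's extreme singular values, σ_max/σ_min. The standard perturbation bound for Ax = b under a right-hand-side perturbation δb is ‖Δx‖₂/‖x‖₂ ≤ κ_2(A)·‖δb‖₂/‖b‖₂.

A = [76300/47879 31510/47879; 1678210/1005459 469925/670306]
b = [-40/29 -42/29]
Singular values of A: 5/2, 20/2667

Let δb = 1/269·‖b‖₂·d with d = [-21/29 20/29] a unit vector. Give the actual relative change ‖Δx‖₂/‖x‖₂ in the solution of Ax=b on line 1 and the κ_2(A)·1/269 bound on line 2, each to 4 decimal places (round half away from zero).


σ_max = 5/2, σ_min = 20/2667
κ = σ_max/σ_min = (5/2)/(20/2667) = 333.3750
perturbation bound = 333.3750·1/269 = 1.2393
solve Ax = b  →  x = [-0.7385 -0.3077]
2-norm of b is 2.0000; of x, 0.8000
with δb = [-0.0054 0.0051], A·Δx = δb → ‖Δx‖ = 0.9914
realised ‖Δx‖/‖x‖ = 1.2393
tightness: 1.2393 against a bound of 1.2393; the bound is attained (ratio 1)

1.2393
1.2393


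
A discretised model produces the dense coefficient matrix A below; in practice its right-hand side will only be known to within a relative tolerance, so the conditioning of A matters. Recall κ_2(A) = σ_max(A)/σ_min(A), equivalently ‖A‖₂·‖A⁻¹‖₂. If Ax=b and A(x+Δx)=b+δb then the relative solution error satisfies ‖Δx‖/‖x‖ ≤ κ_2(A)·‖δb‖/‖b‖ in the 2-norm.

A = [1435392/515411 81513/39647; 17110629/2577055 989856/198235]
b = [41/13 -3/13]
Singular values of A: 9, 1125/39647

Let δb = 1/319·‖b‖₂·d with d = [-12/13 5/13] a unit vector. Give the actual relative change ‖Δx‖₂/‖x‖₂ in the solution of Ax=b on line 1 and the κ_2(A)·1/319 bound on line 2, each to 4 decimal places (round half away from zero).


from the listed singular values, σ₁ = 9, σ_n = 1125/39647
condition number: 9 ÷ (1125/39647) = 317.1760
perturbation bound = 317.1760·1/319 = 0.9943
solve Ax = b  →  x = [63.5241 -84.5136]
2-norm of b is 3.1623; of x, 105.7254
δb = ε·‖b‖·d = [-0.0092 0.0038]; solving A·Δx = δb gives ‖Δx‖ = 0.3494
realised ‖Δx‖/‖x‖ = 0.0033
so the bound overstates the realised error by a factor of ≈ 300.8997 (computed from the unrounded values)

0.0033
0.9943


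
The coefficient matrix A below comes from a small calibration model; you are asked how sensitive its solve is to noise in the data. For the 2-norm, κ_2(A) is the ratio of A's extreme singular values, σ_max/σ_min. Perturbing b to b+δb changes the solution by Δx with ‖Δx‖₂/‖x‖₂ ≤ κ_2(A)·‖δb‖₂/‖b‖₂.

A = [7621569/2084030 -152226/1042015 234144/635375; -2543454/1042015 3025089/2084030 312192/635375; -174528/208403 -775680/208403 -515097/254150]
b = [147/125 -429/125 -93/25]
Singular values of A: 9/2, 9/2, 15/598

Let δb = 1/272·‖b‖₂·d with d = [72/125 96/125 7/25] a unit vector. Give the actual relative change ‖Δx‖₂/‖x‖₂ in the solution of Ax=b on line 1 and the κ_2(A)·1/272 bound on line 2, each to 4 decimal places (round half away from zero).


0.0064
0.6596

largest singular value 9/2, smallest 15/598
κ_2(A) = (9/2) / (15/598) = 179.4000
bound on ‖Δx‖/‖x‖: κ·ε = 179.4000·1/272 = 0.6596
solve Ax = b  →  x = [13.1342 55.3372 -105.2157]
‖b‖ = 5.1962, ‖x‖ = 119.6037
δb = ε·‖b‖·d = [0.0110 0.0147 0.0053]; solving A·Δx = δb gives ‖Δx‖ = 0.7616
realised ‖Δx‖/‖x‖ = 0.0064
so the bound overstates the realised error by a factor of ≈ 103.5799 (computed from the unrounded values)


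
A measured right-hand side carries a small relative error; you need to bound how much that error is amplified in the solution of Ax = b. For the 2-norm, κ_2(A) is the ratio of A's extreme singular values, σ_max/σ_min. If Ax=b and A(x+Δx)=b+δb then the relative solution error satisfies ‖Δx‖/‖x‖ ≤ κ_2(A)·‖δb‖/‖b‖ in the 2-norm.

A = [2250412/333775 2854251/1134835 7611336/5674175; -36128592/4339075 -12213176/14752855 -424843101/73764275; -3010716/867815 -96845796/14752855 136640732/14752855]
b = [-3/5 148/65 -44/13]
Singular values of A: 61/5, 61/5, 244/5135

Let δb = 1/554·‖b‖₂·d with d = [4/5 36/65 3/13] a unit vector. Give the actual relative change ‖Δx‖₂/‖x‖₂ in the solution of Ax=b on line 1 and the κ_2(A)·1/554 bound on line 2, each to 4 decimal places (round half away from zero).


0.4634
0.4634

largest singular value 61/5, smallest 244/5135
κ = σ_max/σ_min = (61/5)/(244/5135) = 256.7500
worst-case relative error ≤ 256.7500 × 1/554 = 0.4634
solve Ax = b  →  x = [-0.0757 0.1265 -0.3041]
‖b‖ = 4.1231, ‖x‖ = 0.3380
δb = ε·‖b‖·d = [0.0060 0.0041 0.0017]; solving A·Δx = δb gives ‖Δx‖ = 0.1566
realised ‖Δx‖/‖x‖ = 0.4634
tightness: 0.4634 against a bound of 0.4634; the bound is attained (ratio 1)


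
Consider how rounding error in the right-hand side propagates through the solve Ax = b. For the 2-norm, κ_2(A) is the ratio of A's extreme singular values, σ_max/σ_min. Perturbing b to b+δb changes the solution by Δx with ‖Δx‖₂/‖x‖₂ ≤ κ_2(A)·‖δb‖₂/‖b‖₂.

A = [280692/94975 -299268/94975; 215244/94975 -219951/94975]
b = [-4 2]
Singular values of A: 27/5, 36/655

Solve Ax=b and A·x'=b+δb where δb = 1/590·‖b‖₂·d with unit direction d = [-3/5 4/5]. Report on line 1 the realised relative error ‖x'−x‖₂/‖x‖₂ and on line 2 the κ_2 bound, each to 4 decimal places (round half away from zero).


σ_max = 27/5, σ_min = 36/655
κ = σ_max/σ_min = (27/5)/(36/655) = 98.2500
worst-case relative error ≤ 98.2500 × 1/590 = 0.1665
solve Ax = b  →  x = [52.4457 50.4598]
2-norm of b is 4.4721; of x, 72.7787
δb = ε·‖b‖·d = [-0.0045 0.0061]; solving A·Δx = δb gives ‖Δx‖ = 0.1379
realised ‖Δx‖/‖x‖ = 0.0019
realised/bound (from unrounded values) ≈ 0.0114

0.0019
0.1665


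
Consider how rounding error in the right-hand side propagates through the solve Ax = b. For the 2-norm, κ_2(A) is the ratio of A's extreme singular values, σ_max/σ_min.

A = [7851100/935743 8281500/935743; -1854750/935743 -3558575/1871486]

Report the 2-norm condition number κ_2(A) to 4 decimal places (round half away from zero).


98.3750

form AᵀA = [38714972500/520889329 40641890625/520889329; 40641890625/520889329 170729580625/2083557316] with trace 387145625/2477476 and determinant 1562500/619369
solving λ² − 387145625/2477476·λ + 1562500/619369 = 0 gives λ = 625/4, 10000/619369
so κ_2 = √((625/4) / (10000/619369)) = 98.3750


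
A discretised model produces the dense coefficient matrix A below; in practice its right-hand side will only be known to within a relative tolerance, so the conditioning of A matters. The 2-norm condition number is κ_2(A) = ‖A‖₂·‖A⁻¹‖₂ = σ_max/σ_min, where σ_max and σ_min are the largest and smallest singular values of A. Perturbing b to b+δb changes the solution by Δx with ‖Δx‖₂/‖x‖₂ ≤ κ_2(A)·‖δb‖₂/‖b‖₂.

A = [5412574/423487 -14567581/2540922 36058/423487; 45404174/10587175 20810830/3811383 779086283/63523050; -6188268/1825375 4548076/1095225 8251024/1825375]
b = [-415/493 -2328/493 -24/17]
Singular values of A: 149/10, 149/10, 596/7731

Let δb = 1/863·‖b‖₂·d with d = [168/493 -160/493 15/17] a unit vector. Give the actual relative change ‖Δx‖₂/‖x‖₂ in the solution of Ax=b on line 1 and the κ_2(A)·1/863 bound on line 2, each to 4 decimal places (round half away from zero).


0.2240
0.2240

σ_max = 149/10, σ_min = 596/7731
κ_2(A) = (149/10) / (596/7731) = 193.2750
κ_2(A)·‖δb‖/‖b‖ = 0.2240
solve Ax = b  →  x = [-0.1181 -0.1208 -0.2899]
2-norm of b is 5.0000; of x, 0.3356
re-solving with b+δb shifts x by Δx of norm 0.0752
dividing the unrounded norms, ‖Δx‖/‖x‖ = 0.2240
tightness: 0.2240 against a bound of 0.2240; the bound is attained (ratio 1)


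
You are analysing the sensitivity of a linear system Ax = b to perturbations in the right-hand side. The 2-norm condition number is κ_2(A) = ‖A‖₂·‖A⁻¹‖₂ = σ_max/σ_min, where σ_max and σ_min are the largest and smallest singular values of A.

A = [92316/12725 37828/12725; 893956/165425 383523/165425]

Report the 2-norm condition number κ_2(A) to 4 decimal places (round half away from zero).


127.2500

AᵀA = [89576661664/1094617225 1492836156/43784689; 1492836156/43784689 15556868929/1094617225]; tr = 622091897/6477025, det = 92236816/161925625
char-poly roots: 2401/25 and 38416/6477025
κ = σ_max/σ_min = (49/5)/(196/2545) = 127.2500


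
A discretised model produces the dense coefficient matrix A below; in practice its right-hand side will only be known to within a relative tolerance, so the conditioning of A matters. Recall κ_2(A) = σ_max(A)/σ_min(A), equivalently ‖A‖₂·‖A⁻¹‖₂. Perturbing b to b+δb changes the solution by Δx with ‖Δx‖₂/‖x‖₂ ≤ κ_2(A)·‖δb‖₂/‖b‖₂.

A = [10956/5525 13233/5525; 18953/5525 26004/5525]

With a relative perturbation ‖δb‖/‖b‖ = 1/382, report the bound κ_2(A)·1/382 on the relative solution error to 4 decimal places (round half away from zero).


0.1021

form AᵀA = [331661/21125 441408/21125; 441408/21125 589149/21125] with trace 184162/4225 and determinant 131769/105625
char-poly roots: 1089/25 and 121/4225
κ_2(A) = √(λ_max/λ_min) = √((1089/25) / (121/4225)) = 39.0000
worst-case relative error ≤ 39.0000 × 1/382 = 0.1021


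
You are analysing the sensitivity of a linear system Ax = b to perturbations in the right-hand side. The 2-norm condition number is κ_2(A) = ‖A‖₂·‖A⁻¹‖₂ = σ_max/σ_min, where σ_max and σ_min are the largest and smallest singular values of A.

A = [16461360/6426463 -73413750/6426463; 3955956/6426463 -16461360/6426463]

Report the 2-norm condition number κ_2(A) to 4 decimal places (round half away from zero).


305.8400

AᵀA = [170509197456/24568368049 -757650555360/24568368049; -757650555360/24568368049 3367373624100/24568368049]; tr = 2104629876/14615329, det = 3240000/14615329
solving λ² − 2104629876/14615329·λ + 3240000/14615329 = 0 gives λ = 144, 22500/14615329
κ_2(A) = √(λ_max/λ_min) = √(144 / (22500/14615329)) = 305.8400


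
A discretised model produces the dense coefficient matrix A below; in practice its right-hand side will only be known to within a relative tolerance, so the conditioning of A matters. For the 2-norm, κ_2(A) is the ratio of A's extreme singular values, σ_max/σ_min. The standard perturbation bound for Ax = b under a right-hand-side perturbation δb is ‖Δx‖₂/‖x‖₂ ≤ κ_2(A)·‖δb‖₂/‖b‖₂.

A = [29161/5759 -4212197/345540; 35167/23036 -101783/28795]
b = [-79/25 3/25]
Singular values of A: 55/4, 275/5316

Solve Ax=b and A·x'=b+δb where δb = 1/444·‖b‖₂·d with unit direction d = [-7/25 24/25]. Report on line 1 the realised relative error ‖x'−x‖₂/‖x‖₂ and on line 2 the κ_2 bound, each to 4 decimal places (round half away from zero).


0.0071
0.5986

σ_max = 55/4, σ_min = 275/5316
condition number: (55/4) ÷ (275/5316) = 265.8000
bound on ‖Δx‖/‖x‖: κ·ε = 265.8000·1/444 = 0.5986
solve Ax = b  →  x = [17.7600 7.6364]
2-norm of b is 3.1623; of x, 19.3321
Δx = A⁻¹·δb where δb = 1/444·3.1623·d; ‖Δx‖ = 0.1377
relative error = 0.0071
tightness: 0.0071 against a bound of 0.5986 (unrounded ratio ≈ 0.0119)


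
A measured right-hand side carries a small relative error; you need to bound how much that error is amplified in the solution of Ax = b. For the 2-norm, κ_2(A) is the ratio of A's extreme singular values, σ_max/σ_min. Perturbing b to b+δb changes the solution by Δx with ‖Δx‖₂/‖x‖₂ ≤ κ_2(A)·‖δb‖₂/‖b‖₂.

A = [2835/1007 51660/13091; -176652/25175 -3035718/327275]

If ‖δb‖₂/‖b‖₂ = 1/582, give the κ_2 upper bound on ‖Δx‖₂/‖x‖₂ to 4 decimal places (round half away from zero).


M = AᵀA = [36229194729/633780625 48292362972/633780625; 48292362972/633780625 64399739796/633780625]. tr(M)=4025157381/25351225, det(M)=63011844/25351225
λ_max, λ_min = (4025157381/25351225 ± √16195502232079143561/642684609000625)/2 = 3969/25, 15876/1014049
κ_2(A) = √(λ_max/λ_min) = √((3969/25) / (15876/1014049)) = 100.7000
perturbation bound = 100.7000·1/582 = 0.1730

0.1730


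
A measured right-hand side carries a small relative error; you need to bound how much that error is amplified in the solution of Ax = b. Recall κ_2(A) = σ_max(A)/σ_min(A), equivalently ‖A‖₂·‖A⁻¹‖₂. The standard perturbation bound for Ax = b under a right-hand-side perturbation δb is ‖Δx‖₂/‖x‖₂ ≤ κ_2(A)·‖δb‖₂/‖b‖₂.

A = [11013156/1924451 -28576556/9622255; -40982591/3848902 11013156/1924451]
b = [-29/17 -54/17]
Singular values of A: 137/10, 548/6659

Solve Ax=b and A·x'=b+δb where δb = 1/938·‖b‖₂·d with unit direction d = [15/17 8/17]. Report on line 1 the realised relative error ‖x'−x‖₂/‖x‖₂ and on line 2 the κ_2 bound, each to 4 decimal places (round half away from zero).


0.0013
0.1775

largest singular value 137/10, smallest 548/6659
condition number: (137/10) ÷ (548/6659) = 166.4750
bound on ‖Δx‖/‖x‖: κ·ε = 166.4750·1/938 = 0.1775
solve Ax = b  →  x = [-17.0262 -32.2343]
‖b‖ = 3.6056, ‖x‖ = 36.4547
Δx = A⁻¹·δb where δb = 1/938·3.6056·d; ‖Δx‖ = 0.0467
relative error = 0.0013
so the bound overstates the realised error by a factor of ≈ 138.5167 (computed from the unrounded values)


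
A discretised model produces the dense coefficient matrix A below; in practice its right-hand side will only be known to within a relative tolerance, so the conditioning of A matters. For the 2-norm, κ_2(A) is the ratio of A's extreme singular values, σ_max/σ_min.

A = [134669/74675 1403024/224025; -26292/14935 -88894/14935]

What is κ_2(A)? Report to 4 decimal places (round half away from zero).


form AᵀA = [42113521/6630625 433096216/19891875; 433096216/19891875 4454766436/59675625] with trace 7734061/95481 and determinant 900/10609
λ_max, λ_min = (7734061/95481 ± √59812605967321/9116621361)/2 = 81, 100/95481
κ_2(A) = √(λ_max/λ_min) = √(81 / (100/95481)) = 278.1000

278.1000
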